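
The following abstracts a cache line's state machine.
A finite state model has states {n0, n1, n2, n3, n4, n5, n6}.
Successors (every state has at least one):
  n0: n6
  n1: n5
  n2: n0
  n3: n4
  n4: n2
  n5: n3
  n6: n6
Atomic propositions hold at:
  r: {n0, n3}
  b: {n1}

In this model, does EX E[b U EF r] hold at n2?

EF r: least fixpoint, start Z0 = {n0, n3}, add states with some successor in Z. Z1 = {n0, n2, n3, n5}; Z2 = {n0, n1, n2, n3, n4, n5}; fixed.
Sat(EF r) = {n0, n1, n2, n3, n4, n5}
E[b U EF r]: least fixpoint, start Z0 = Sat(EF r) = {n0, n1, n2, n3, n4, n5}, add states in Sat(b) with some successor in Z. Already a fixed point.
Sat(E[b U EF r]) = {n0, n1, n2, n3, n4, n5}
Sat(EX E[b U EF r]) = {s : some successor in {n0, n1, n2, n3, n4, n5}} = {n1, n2, n3, n4, n5}
n2 ∈ Sat(EX E[b U EF r]) = {n1, n2, n3, n4, n5}, so the formula holds at n2.

Yes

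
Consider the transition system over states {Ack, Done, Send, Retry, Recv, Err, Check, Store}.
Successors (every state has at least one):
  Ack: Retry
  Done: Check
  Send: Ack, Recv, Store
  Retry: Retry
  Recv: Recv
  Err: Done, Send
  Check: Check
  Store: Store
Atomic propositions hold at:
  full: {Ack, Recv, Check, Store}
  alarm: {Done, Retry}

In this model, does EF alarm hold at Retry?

EF alarm: least fixpoint, start Z0 = {Done, Retry}, add states with some successor in Z. Z1 = {Ack, Done, Retry, Err}; Z2 = {Ack, Done, Send, Retry, Err}; fixed.
Sat(EF alarm) = {Ack, Done, Send, Retry, Err}
Retry ∈ Sat(EF alarm) = {Ack, Done, Send, Retry, Err}, so the formula holds at Retry.

Yes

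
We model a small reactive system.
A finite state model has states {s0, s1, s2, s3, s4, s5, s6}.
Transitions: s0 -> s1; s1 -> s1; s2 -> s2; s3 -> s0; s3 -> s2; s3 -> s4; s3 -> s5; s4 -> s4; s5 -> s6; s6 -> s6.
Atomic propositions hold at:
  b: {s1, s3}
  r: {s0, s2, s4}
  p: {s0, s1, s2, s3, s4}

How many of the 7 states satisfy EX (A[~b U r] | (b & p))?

5

Sat(~b) = {s0, s2, s4, s5, s6}
A[~b U r]: least fixpoint, start Z0 = Sat(r) = {s0, s2, s4}, add states in Sat(~b) with every successor in Z. Already a fixed point.
Sat(A[~b U r]) = {s0, s2, s4}
Sat(b & p) = {s1, s3}
Sat(A[~b U r] | (b & p)) = {s0, s1, s2, s3, s4}
Sat(EX (A[~b U r] | (b & p))) = {s : some successor in {s0, s1, s2, s3, s4}} = {s0, s1, s2, s3, s4}
|Sat(EX (A[~b U r] | (b & p)))| = |{s0, s1, s2, s3, s4}| = 5.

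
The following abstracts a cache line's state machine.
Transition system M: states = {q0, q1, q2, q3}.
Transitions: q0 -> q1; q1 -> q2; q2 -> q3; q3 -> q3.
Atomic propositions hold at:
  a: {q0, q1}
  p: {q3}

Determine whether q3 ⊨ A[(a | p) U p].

Yes

Sat(a | p) = {q0, q1, q3}
A[(a | p) U p]: least fixpoint, start Z0 = Sat(p) = {q3}, add states in Sat(a | p) with every successor in Z. Already a fixed point.
Sat(A[(a | p) U p]) = {q3}
q3 ∈ Sat(A[(a | p) U p]) = {q3}, so the formula holds at q3.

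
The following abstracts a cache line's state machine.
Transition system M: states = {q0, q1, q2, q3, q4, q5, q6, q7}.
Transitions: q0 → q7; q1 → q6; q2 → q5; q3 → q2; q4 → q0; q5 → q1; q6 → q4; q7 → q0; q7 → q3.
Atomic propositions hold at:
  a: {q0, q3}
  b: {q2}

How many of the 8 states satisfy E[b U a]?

E[b U a]: least fixpoint, start Z0 = Sat(a) = {q0, q3}, add states in Sat(b) with some successor in Z. Already a fixed point.
Sat(E[b U a]) = {q0, q3}
|Sat(E[b U a])| = |{q0, q3}| = 2.

2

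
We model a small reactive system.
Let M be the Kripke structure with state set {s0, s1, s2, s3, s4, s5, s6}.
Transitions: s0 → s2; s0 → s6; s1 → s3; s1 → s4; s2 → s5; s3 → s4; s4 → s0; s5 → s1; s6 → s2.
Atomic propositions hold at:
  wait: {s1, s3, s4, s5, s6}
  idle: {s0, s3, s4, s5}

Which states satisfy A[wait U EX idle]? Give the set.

{s1, s2, s3, s4, s5, s6}

Sat(EX idle) = {s : some successor in {s0, s3, s4, s5}} = {s1, s2, s3, s4}
A[wait U EX idle]: least fixpoint, start Z0 = Sat(EX idle) = {s1, s2, s3, s4}, add states in Sat(wait) with every successor in Z. Z1 = {s1, s2, s3, s4, s5, s6}; fixed.
Sat(A[wait U EX idle]) = {s1, s2, s3, s4, s5, s6}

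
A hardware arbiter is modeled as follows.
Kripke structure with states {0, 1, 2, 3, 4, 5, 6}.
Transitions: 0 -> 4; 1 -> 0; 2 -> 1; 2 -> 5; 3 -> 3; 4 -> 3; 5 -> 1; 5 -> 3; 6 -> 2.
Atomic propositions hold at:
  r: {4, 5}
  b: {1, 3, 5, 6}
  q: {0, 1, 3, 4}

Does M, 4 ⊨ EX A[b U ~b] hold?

No

Sat(~b) = {0, 2, 4}
A[b U ~b]: least fixpoint, start Z0 = Sat(~b) = {0, 2, 4}, add states in Sat(b) with every successor in Z. Z1 = {0, 1, 2, 4, 6}; fixed.
Sat(A[b U ~b]) = {0, 1, 2, 4, 6}
Sat(EX A[b U ~b]) = {s : some successor in {0, 1, 2, 4, 6}} = {0, 1, 2, 5, 6}
4 ∉ Sat(EX A[b U ~b]) = {0, 1, 2, 5, 6}, so the formula does not hold at 4.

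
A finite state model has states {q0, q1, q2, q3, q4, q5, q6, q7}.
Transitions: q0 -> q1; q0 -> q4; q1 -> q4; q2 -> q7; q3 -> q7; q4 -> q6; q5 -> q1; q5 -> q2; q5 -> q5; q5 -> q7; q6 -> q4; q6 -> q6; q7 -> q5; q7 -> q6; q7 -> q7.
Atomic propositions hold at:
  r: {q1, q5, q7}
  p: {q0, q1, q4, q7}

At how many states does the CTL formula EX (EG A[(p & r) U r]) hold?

4

Sat(p & r) = {q1, q7}
A[(p & r) U r]: least fixpoint, start Z0 = Sat(r) = {q1, q5, q7}, add states in Sat(p & r) with every successor in Z. Already a fixed point.
Sat(A[(p & r) U r]) = {q1, q5, q7}
EG A[(p & r) U r]: greatest fixpoint, start Z0 = {q1, q5, q7}, keep only states in Sat with some successor in Z. Z1 = {q5, q7}; fixed.
Sat(EG A[(p & r) U r]) = {q5, q7}
Sat(EX (EG A[(p & r) U r])) = {s : some successor in {q5, q7}} = {q2, q3, q5, q7}
|Sat(EX (EG A[(p & r) U r]))| = |{q2, q3, q5, q7}| = 4.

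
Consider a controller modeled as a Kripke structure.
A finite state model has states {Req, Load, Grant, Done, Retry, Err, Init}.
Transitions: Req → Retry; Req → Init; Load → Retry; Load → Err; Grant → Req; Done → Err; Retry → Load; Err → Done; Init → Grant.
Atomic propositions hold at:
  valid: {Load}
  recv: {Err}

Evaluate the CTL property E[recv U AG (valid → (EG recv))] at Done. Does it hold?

Yes

EG recv: greatest fixpoint, start Z0 = {Err}, keep only states in Sat with some successor in Z. Z1 = ∅; fixed.
Sat(EG recv) = ∅
Sat(valid → (EG recv)) = {Req, Grant, Done, Retry, Err, Init}
AG (valid → (EG recv)): greatest fixpoint, start Z0 = {Req, Grant, Done, Retry, Err, Init}, keep only states in Sat with every successor in Z. Z1 = {Req, Grant, Done, Err, Init}; Z2 = {Grant, Done, Err, Init}; Z3 = {Done, Err, Init}; Z4 = {Done, Err}; fixed.
Sat(AG (valid → (EG recv))) = {Done, Err}
E[recv U AG (valid → (EG recv))]: least fixpoint, start Z0 = Sat(AG (valid → (EG recv))) = {Done, Err}, add states in Sat(recv) with some successor in Z. Already a fixed point.
Sat(E[recv U AG (valid → (EG recv))]) = {Done, Err}
Done ∈ Sat(E[recv U AG (valid → (EG recv))]) = {Done, Err}, so the formula holds at Done.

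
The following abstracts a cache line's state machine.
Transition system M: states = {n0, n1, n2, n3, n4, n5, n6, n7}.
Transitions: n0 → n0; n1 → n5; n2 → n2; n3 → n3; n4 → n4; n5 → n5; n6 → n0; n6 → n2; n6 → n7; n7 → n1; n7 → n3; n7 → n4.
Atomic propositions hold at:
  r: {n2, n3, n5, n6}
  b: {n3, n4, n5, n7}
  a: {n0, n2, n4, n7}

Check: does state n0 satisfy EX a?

Sat(EX a) = {s : some successor in {n0, n2, n4, n7}} = {n0, n2, n4, n6, n7}
n0 ∈ Sat(EX a) = {n0, n2, n4, n6, n7}, so the formula holds at n0.

Yes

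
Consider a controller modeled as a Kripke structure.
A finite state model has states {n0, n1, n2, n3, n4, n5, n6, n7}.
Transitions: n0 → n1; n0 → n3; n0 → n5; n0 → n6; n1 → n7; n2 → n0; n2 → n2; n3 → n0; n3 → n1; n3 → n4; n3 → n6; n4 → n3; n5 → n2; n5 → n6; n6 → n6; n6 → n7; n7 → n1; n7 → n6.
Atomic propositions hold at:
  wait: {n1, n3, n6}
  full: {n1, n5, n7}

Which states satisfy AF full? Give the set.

{n1, n5, n7}

AF full: least fixpoint, start Z0 = {n1, n5, n7}, add states with every successor in Z. Already a fixed point.
Sat(AF full) = {n1, n5, n7}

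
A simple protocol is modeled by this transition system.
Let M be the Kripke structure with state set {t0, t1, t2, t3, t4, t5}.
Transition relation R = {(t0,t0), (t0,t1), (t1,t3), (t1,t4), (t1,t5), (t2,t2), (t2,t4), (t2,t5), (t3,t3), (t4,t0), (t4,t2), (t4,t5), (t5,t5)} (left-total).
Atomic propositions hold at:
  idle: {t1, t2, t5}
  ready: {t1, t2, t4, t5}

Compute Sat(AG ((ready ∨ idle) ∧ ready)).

{t5}

Sat(ready ∨ idle) = {t1, t2, t4, t5}
Sat((ready ∨ idle) ∧ ready) = {t1, t2, t4, t5}
AG ((ready ∨ idle) ∧ ready): greatest fixpoint, start Z0 = {t1, t2, t4, t5}, keep only states in Sat with every successor in Z. Z1 = {t2, t5}; Z2 = {t5}; fixed.
Sat(AG ((ready ∨ idle) ∧ ready)) = {t5}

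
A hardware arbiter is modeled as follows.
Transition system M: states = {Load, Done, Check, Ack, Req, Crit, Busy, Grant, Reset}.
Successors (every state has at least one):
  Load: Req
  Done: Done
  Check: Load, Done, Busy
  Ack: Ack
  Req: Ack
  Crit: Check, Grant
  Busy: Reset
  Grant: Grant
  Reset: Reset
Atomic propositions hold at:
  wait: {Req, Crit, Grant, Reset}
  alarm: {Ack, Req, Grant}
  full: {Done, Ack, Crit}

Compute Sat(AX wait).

Sat(AX wait) = {s : every successor in {Req, Crit, Grant, Reset}} = {Load, Busy, Grant, Reset}

{Load, Busy, Grant, Reset}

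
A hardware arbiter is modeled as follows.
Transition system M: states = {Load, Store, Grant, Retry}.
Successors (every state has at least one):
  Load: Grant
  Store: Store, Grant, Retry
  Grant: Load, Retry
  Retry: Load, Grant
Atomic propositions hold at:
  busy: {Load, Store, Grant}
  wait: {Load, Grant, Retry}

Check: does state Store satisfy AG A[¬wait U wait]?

Sat(¬wait) = {Store}
A[¬wait U wait]: least fixpoint, start Z0 = Sat(wait) = {Load, Grant, Retry}, add states in Sat(¬wait) with every successor in Z. Already a fixed point.
Sat(A[¬wait U wait]) = {Load, Grant, Retry}
AG A[¬wait U wait]: greatest fixpoint, start Z0 = {Load, Grant, Retry}, keep only states in Sat with every successor in Z. Already a fixed point.
Sat(AG A[¬wait U wait]) = {Load, Grant, Retry}
Store ∉ Sat(AG A[¬wait U wait]) = {Load, Grant, Retry}, so the formula does not hold at Store.

No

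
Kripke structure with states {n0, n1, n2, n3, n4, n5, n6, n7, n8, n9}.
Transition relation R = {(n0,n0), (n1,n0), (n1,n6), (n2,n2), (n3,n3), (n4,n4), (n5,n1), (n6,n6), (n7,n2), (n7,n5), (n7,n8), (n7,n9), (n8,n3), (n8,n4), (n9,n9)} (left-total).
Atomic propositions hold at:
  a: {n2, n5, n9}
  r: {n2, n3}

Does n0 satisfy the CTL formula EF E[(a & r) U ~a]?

Sat(a & r) = {n2}
Sat(~a) = {n0, n1, n3, n4, n6, n7, n8}
E[(a & r) U ~a]: least fixpoint, start Z0 = Sat(~a) = {n0, n1, n3, n4, n6, n7, n8}, add states in Sat(a & r) with some successor in Z. Already a fixed point.
Sat(E[(a & r) U ~a]) = {n0, n1, n3, n4, n6, n7, n8}
EF E[(a & r) U ~a]: least fixpoint, start Z0 = {n0, n1, n3, n4, n6, n7, n8}, add states with some successor in Z. Z1 = {n0, n1, n3, n4, n5, n6, n7, n8}; fixed.
Sat(EF E[(a & r) U ~a]) = {n0, n1, n3, n4, n5, n6, n7, n8}
n0 ∈ Sat(EF E[(a & r) U ~a]) = {n0, n1, n3, n4, n5, n6, n7, n8}, so the formula holds at n0.

Yes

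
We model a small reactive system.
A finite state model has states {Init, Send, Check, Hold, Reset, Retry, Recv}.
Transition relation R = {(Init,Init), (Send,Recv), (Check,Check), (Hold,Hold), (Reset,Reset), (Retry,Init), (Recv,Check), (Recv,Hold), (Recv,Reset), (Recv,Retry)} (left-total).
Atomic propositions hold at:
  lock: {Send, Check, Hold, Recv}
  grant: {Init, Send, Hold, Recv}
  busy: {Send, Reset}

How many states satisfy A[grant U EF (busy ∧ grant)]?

1

Sat(busy ∧ grant) = {Send}
EF (busy ∧ grant): least fixpoint, start Z0 = {Send}, add states with some successor in Z. Already a fixed point.
Sat(EF (busy ∧ grant)) = {Send}
A[grant U EF (busy ∧ grant)]: least fixpoint, start Z0 = Sat(EF (busy ∧ grant)) = {Send}, add states in Sat(grant) with every successor in Z. Already a fixed point.
Sat(A[grant U EF (busy ∧ grant)]) = {Send}
|Sat(A[grant U EF (busy ∧ grant)])| = |{Send}| = 1.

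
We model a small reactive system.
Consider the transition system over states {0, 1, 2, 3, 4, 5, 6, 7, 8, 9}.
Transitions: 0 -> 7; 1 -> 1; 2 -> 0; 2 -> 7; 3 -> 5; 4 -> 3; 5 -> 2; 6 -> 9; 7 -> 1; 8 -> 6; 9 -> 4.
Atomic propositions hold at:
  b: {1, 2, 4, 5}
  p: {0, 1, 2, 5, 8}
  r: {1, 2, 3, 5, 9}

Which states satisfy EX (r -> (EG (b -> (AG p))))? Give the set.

AG p: greatest fixpoint, start Z0 = {0, 1, 2, 5, 8}, keep only states in Sat with every successor in Z. Z1 = {1, 5}; Z2 = {1}; fixed.
Sat(AG p) = {1}
Sat(b -> (AG p)) = {0, 1, 3, 6, 7, 8, 9}
EG (b -> (AG p)): greatest fixpoint, start Z0 = {0, 1, 3, 6, 7, 8, 9}, keep only states in Sat with some successor in Z. Z1 = {0, 1, 6, 7, 8}; Z2 = {0, 1, 7, 8}; Z3 = {0, 1, 7}; fixed.
Sat(EG (b -> (AG p))) = {0, 1, 7}
Sat(r -> (EG (b -> (AG p)))) = {0, 1, 4, 6, 7, 8}
Sat(EX (r -> (EG (b -> (AG p))))) = {s : some successor in {0, 1, 4, 6, 7, 8}} = {0, 1, 2, 7, 8, 9}

{0, 1, 2, 7, 8, 9}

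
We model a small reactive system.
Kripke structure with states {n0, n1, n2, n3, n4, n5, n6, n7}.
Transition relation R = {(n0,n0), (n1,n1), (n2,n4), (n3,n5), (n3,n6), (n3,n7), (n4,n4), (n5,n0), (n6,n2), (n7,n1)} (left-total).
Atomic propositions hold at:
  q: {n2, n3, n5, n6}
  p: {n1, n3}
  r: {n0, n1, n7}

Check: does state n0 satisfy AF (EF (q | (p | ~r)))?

No

Sat(~r) = {n2, n3, n4, n5, n6}
Sat(p | ~r) = {n1, n2, n3, n4, n5, n6}
Sat(q | (p | ~r)) = {n1, n2, n3, n4, n5, n6}
EF (q | (p | ~r)): least fixpoint, start Z0 = {n1, n2, n3, n4, n5, n6}, add states with some successor in Z. Z1 = {n1, n2, n3, n4, n5, n6, n7}; fixed.
Sat(EF (q | (p | ~r))) = {n1, n2, n3, n4, n5, n6, n7}
AF (EF (q | (p | ~r))): least fixpoint, start Z0 = {n1, n2, n3, n4, n5, n6, n7}, add states with every successor in Z. Already a fixed point.
Sat(AF (EF (q | (p | ~r)))) = {n1, n2, n3, n4, n5, n6, n7}
n0 ∉ Sat(AF (EF (q | (p | ~r)))) = {n1, n2, n3, n4, n5, n6, n7}, so the formula does not hold at n0.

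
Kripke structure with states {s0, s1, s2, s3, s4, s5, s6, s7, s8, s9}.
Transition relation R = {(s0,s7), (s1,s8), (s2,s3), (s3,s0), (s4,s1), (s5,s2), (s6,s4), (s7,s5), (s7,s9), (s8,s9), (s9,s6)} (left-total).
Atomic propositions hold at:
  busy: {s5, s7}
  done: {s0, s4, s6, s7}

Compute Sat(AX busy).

{s0}

Sat(AX busy) = {s : every successor in {s5, s7}} = {s0}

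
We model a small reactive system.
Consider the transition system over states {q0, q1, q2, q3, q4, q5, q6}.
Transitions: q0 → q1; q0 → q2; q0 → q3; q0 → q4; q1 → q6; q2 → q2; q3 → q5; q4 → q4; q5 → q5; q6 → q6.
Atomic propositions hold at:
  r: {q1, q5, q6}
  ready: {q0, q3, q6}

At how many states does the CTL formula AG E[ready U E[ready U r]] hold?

4

E[ready U r]: least fixpoint, start Z0 = Sat(r) = {q1, q5, q6}, add states in Sat(ready) with some successor in Z. Z1 = {q0, q1, q3, q5, q6}; fixed.
Sat(E[ready U r]) = {q0, q1, q3, q5, q6}
E[ready U E[ready U r]]: least fixpoint, start Z0 = Sat(E[ready U r]) = {q0, q1, q3, q5, q6}, add states in Sat(ready) with some successor in Z. Already a fixed point.
Sat(E[ready U E[ready U r]]) = {q0, q1, q3, q5, q6}
AG E[ready U E[ready U r]]: greatest fixpoint, start Z0 = {q0, q1, q3, q5, q6}, keep only states in Sat with every successor in Z. Z1 = {q1, q3, q5, q6}; fixed.
Sat(AG E[ready U E[ready U r]]) = {q1, q3, q5, q6}
|Sat(AG E[ready U E[ready U r]])| = |{q1, q3, q5, q6}| = 4.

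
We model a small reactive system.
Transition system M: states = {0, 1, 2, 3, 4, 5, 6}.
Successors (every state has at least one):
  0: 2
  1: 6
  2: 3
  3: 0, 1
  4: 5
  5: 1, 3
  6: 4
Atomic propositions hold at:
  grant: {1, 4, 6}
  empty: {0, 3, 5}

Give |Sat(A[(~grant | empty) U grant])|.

3

Sat(~grant) = {0, 2, 3, 5}
Sat(~grant | empty) = {0, 2, 3, 5}
A[(~grant | empty) U grant]: least fixpoint, start Z0 = Sat(grant) = {1, 4, 6}, add states in Sat(~grant | empty) with every successor in Z. Already a fixed point.
Sat(A[(~grant | empty) U grant]) = {1, 4, 6}
|Sat(A[(~grant | empty) U grant])| = |{1, 4, 6}| = 3.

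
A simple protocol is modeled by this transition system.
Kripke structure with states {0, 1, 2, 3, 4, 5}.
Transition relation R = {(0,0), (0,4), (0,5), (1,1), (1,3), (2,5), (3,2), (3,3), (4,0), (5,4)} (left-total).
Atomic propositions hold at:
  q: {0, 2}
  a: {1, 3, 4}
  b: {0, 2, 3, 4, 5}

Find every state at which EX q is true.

{0, 3, 4}

Sat(EX q) = {s : some successor in {0, 2}} = {0, 3, 4}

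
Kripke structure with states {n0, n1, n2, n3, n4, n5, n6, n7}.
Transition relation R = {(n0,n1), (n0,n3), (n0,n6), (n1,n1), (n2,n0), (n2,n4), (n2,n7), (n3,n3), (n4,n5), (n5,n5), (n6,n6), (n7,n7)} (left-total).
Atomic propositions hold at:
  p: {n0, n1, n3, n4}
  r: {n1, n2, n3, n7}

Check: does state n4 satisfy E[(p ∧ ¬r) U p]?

Sat(¬r) = {n0, n4, n5, n6}
Sat(p ∧ ¬r) = {n0, n4}
E[(p ∧ ¬r) U p]: least fixpoint, start Z0 = Sat(p) = {n0, n1, n3, n4}, add states in Sat(p ∧ ¬r) with some successor in Z. Already a fixed point.
Sat(E[(p ∧ ¬r) U p]) = {n0, n1, n3, n4}
n4 ∈ Sat(E[(p ∧ ¬r) U p]) = {n0, n1, n3, n4}, so the formula holds at n4.

Yes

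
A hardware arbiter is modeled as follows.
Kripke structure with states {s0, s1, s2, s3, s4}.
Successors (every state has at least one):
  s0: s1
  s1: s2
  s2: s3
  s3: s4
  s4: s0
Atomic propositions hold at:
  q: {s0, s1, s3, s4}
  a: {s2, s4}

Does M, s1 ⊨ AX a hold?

Yes

Sat(AX a) = {s : every successor in {s2, s4}} = {s1, s3}
s1 ∈ Sat(AX a) = {s1, s3}, so the formula holds at s1.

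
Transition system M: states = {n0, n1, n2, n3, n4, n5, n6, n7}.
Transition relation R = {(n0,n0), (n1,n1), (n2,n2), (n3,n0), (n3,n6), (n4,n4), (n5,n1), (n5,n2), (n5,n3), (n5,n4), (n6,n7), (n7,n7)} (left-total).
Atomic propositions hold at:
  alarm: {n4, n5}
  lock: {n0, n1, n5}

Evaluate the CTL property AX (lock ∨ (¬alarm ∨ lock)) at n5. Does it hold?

No

Sat(¬alarm) = {n0, n1, n2, n3, n6, n7}
Sat(¬alarm ∨ lock) = {n0, n1, n2, n3, n5, n6, n7}
Sat(lock ∨ (¬alarm ∨ lock)) = {n0, n1, n2, n3, n5, n6, n7}
Sat(AX (lock ∨ (¬alarm ∨ lock))) = {s : every successor in {n0, n1, n2, n3, n5, n6, n7}} = {n0, n1, n2, n3, n6, n7}
n5 ∉ Sat(AX (lock ∨ (¬alarm ∨ lock))) = {n0, n1, n2, n3, n6, n7}, so the formula does not hold at n5.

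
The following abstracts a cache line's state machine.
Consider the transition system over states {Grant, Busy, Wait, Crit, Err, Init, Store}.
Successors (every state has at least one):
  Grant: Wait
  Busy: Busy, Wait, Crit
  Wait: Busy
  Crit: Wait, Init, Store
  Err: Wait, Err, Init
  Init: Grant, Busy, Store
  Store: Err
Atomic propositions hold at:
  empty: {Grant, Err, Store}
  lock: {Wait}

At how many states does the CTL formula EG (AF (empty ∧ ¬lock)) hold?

Sat(¬lock) = {Grant, Busy, Crit, Err, Init, Store}
Sat(empty ∧ ¬lock) = {Grant, Err, Store}
AF (empty ∧ ¬lock): least fixpoint, start Z0 = {Grant, Err, Store}, add states with every successor in Z. Already a fixed point.
Sat(AF (empty ∧ ¬lock)) = {Grant, Err, Store}
EG (AF (empty ∧ ¬lock)): greatest fixpoint, start Z0 = {Grant, Err, Store}, keep only states in Sat with some successor in Z. Z1 = {Err, Store}; fixed.
Sat(EG (AF (empty ∧ ¬lock))) = {Err, Store}
|Sat(EG (AF (empty ∧ ¬lock)))| = |{Err, Store}| = 2.

2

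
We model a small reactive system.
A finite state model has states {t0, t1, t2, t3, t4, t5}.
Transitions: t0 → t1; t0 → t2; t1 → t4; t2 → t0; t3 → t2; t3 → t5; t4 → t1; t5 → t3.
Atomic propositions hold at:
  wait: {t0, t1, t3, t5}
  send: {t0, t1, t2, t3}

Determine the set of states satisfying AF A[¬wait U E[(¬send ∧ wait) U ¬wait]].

{t0, t1, t2, t4}

Sat(¬wait) = {t2, t4}
Sat(¬send) = {t4, t5}
Sat(¬send ∧ wait) = {t5}
E[(¬send ∧ wait) U ¬wait]: least fixpoint, start Z0 = Sat(¬wait) = {t2, t4}, add states in Sat(¬send ∧ wait) with some successor in Z. Already a fixed point.
Sat(E[(¬send ∧ wait) U ¬wait]) = {t2, t4}
A[¬wait U E[(¬send ∧ wait) U ¬wait]]: least fixpoint, start Z0 = Sat(E[(¬send ∧ wait) U ¬wait]) = {t2, t4}, add states in Sat(¬wait) with every successor in Z. Already a fixed point.
Sat(A[¬wait U E[(¬send ∧ wait) U ¬wait]]) = {t2, t4}
AF A[¬wait U E[(¬send ∧ wait) U ¬wait]]: least fixpoint, start Z0 = {t2, t4}, add states with every successor in Z. Z1 = {t1, t2, t4}; Z2 = {t0, t1, t2, t4}; fixed.
Sat(AF A[¬wait U E[(¬send ∧ wait) U ¬wait]]) = {t0, t1, t2, t4}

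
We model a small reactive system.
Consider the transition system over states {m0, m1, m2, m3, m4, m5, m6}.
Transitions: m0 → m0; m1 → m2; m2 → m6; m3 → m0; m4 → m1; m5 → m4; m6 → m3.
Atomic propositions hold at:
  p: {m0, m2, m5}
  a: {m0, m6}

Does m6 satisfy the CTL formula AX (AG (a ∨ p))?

Sat(a ∨ p) = {m0, m2, m5, m6}
AG (a ∨ p): greatest fixpoint, start Z0 = {m0, m2, m5, m6}, keep only states in Sat with every successor in Z. Z1 = {m0, m2}; Z2 = {m0}; fixed.
Sat(AG (a ∨ p)) = {m0}
Sat(AX (AG (a ∨ p))) = {s : every successor in {m0}} = {m0, m3}
m6 ∉ Sat(AX (AG (a ∨ p))) = {m0, m3}, so the formula does not hold at m6.

No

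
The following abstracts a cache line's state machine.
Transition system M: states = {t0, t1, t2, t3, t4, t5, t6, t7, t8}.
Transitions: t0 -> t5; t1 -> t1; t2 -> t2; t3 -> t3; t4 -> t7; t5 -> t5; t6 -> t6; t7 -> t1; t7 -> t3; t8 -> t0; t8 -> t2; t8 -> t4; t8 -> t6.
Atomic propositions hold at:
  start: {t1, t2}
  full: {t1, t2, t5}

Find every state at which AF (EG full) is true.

EG full: greatest fixpoint, start Z0 = {t1, t2, t5}, keep only states in Sat with some successor in Z. Already a fixed point.
Sat(EG full) = {t1, t2, t5}
AF (EG full): least fixpoint, start Z0 = {t1, t2, t5}, add states with every successor in Z. Z1 = {t0, t1, t2, t5}; fixed.
Sat(AF (EG full)) = {t0, t1, t2, t5}

{t0, t1, t2, t5}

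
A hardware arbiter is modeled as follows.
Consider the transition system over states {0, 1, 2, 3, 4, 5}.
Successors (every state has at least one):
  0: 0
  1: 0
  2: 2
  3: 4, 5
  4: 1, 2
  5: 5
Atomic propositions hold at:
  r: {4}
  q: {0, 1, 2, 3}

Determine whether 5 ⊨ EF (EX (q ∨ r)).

Sat(q ∨ r) = {0, 1, 2, 3, 4}
Sat(EX (q ∨ r)) = {s : some successor in {0, 1, 2, 3, 4}} = {0, 1, 2, 3, 4}
EF (EX (q ∨ r)): least fixpoint, start Z0 = {0, 1, 2, 3, 4}, add states with some successor in Z. Already a fixed point.
Sat(EF (EX (q ∨ r))) = {0, 1, 2, 3, 4}
5 ∉ Sat(EF (EX (q ∨ r))) = {0, 1, 2, 3, 4}, so the formula does not hold at 5.

No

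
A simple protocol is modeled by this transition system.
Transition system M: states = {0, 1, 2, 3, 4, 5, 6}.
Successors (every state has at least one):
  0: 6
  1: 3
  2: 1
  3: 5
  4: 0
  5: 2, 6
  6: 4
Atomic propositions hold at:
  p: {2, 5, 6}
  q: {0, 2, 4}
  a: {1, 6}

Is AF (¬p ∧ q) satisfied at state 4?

Yes

Sat(¬p) = {0, 1, 3, 4}
Sat(¬p ∧ q) = {0, 4}
AF (¬p ∧ q): least fixpoint, start Z0 = {0, 4}, add states with every successor in Z. Z1 = {0, 4, 6}; fixed.
Sat(AF (¬p ∧ q)) = {0, 4, 6}
4 ∈ Sat(AF (¬p ∧ q)) = {0, 4, 6}, so the formula holds at 4.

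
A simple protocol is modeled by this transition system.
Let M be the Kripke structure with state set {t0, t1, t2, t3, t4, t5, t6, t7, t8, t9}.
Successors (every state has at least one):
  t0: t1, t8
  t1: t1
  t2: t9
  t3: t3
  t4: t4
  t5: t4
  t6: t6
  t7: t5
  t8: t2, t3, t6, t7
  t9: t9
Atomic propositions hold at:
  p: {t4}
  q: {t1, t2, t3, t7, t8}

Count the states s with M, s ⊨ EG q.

EG q: greatest fixpoint, start Z0 = {t1, t2, t3, t7, t8}, keep only states in Sat with some successor in Z. Z1 = {t1, t3, t8}; fixed.
Sat(EG q) = {t1, t3, t8}
|Sat(EG q)| = |{t1, t3, t8}| = 3.

3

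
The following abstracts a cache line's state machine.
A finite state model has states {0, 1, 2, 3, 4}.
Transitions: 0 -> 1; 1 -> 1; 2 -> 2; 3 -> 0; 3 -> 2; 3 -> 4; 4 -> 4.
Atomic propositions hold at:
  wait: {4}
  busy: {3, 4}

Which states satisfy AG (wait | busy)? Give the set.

Sat(wait | busy) = {3, 4}
AG (wait | busy): greatest fixpoint, start Z0 = {3, 4}, keep only states in Sat with every successor in Z. Z1 = {4}; fixed.
Sat(AG (wait | busy)) = {4}

{4}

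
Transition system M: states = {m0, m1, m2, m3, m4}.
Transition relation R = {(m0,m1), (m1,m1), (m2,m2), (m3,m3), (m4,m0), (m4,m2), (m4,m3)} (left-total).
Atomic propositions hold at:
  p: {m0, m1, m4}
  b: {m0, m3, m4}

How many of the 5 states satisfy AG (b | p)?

3

Sat(b | p) = {m0, m1, m3, m4}
AG (b | p): greatest fixpoint, start Z0 = {m0, m1, m3, m4}, keep only states in Sat with every successor in Z. Z1 = {m0, m1, m3}; fixed.
Sat(AG (b | p)) = {m0, m1, m3}
|Sat(AG (b | p))| = |{m0, m1, m3}| = 3.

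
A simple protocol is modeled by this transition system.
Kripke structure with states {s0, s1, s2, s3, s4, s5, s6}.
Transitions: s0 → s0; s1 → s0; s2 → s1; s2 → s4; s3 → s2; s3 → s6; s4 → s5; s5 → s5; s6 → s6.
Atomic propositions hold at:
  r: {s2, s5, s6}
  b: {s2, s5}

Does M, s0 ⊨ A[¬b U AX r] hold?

No

Sat(¬b) = {s0, s1, s3, s4, s6}
Sat(AX r) = {s : every successor in {s2, s5, s6}} = {s3, s4, s5, s6}
A[¬b U AX r]: least fixpoint, start Z0 = Sat(AX r) = {s3, s4, s5, s6}, add states in Sat(¬b) with every successor in Z. Already a fixed point.
Sat(A[¬b U AX r]) = {s3, s4, s5, s6}
s0 ∉ Sat(A[¬b U AX r]) = {s3, s4, s5, s6}, so the formula does not hold at s0.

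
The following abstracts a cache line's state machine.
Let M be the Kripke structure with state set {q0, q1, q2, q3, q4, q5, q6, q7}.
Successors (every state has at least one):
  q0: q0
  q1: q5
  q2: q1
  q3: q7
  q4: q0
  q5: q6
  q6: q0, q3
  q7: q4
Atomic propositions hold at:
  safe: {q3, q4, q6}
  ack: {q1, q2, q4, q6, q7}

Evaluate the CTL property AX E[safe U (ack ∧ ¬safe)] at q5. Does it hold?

Yes

Sat(¬safe) = {q0, q1, q2, q5, q7}
Sat(ack ∧ ¬safe) = {q1, q2, q7}
E[safe U (ack ∧ ¬safe)]: least fixpoint, start Z0 = Sat((ack ∧ ¬safe)) = {q1, q2, q7}, add states in Sat(safe) with some successor in Z. Z1 = {q1, q2, q3, q7}; Z2 = {q1, q2, q3, q6, q7}; fixed.
Sat(E[safe U (ack ∧ ¬safe)]) = {q1, q2, q3, q6, q7}
Sat(AX E[safe U (ack ∧ ¬safe)]) = {s : every successor in {q1, q2, q3, q6, q7}} = {q2, q3, q5}
q5 ∈ Sat(AX E[safe U (ack ∧ ¬safe)]) = {q2, q3, q5}, so the formula holds at q5.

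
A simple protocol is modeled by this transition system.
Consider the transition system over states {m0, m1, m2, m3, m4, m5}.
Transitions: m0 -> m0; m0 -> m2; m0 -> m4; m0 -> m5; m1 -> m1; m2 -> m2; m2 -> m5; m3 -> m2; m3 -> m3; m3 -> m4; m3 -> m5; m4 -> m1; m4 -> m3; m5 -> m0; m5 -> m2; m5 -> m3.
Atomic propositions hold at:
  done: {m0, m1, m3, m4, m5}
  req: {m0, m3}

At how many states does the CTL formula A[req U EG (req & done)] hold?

2

Sat(req & done) = {m0, m3}
EG (req & done): greatest fixpoint, start Z0 = {m0, m3}, keep only states in Sat with some successor in Z. Already a fixed point.
Sat(EG (req & done)) = {m0, m3}
A[req U EG (req & done)]: least fixpoint, start Z0 = Sat(EG (req & done)) = {m0, m3}, add states in Sat(req) with every successor in Z. Already a fixed point.
Sat(A[req U EG (req & done)]) = {m0, m3}
|Sat(A[req U EG (req & done)])| = |{m0, m3}| = 2.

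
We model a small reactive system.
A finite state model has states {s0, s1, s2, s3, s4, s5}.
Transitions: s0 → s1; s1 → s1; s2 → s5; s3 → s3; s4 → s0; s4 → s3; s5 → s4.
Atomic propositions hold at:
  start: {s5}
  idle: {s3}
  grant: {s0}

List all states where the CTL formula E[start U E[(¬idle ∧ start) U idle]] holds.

{s3}

Sat(¬idle) = {s0, s1, s2, s4, s5}
Sat(¬idle ∧ start) = {s5}
E[(¬idle ∧ start) U idle]: least fixpoint, start Z0 = Sat(idle) = {s3}, add states in Sat(¬idle ∧ start) with some successor in Z. Already a fixed point.
Sat(E[(¬idle ∧ start) U idle]) = {s3}
E[start U E[(¬idle ∧ start) U idle]]: least fixpoint, start Z0 = Sat(E[(¬idle ∧ start) U idle]) = {s3}, add states in Sat(start) with some successor in Z. Already a fixed point.
Sat(E[start U E[(¬idle ∧ start) U idle]]) = {s3}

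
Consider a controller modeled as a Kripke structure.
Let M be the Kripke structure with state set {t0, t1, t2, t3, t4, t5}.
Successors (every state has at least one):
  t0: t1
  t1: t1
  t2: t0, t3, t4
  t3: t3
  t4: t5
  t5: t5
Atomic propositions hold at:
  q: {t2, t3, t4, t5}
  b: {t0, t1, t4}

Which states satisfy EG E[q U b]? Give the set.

{t0, t1, t2}

E[q U b]: least fixpoint, start Z0 = Sat(b) = {t0, t1, t4}, add states in Sat(q) with some successor in Z. Z1 = {t0, t1, t2, t4}; fixed.
Sat(E[q U b]) = {t0, t1, t2, t4}
EG E[q U b]: greatest fixpoint, start Z0 = {t0, t1, t2, t4}, keep only states in Sat with some successor in Z. Z1 = {t0, t1, t2}; fixed.
Sat(EG E[q U b]) = {t0, t1, t2}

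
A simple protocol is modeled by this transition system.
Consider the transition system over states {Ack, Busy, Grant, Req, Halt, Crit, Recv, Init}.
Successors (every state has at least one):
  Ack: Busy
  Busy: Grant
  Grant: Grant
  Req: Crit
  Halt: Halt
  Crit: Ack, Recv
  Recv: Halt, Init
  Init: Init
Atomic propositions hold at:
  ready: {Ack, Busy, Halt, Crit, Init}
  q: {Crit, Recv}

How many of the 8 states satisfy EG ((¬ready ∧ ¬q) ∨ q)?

Sat(¬ready) = {Grant, Req, Recv}
Sat(¬q) = {Ack, Busy, Grant, Req, Halt, Init}
Sat(¬ready ∧ ¬q) = {Grant, Req}
Sat((¬ready ∧ ¬q) ∨ q) = {Grant, Req, Crit, Recv}
EG ((¬ready ∧ ¬q) ∨ q): greatest fixpoint, start Z0 = {Grant, Req, Crit, Recv}, keep only states in Sat with some successor in Z. Z1 = {Grant, Req, Crit}; Z2 = {Grant, Req}; Z3 = {Grant}; fixed.
Sat(EG ((¬ready ∧ ¬q) ∨ q)) = {Grant}
|Sat(EG ((¬ready ∧ ¬q) ∨ q))| = |{Grant}| = 1.

1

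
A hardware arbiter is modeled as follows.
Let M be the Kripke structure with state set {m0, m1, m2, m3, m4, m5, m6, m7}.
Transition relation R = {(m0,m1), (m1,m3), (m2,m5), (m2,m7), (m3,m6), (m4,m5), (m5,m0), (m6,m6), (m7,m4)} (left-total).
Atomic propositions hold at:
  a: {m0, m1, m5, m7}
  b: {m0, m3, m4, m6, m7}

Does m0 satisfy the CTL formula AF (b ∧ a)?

Yes

Sat(b ∧ a) = {m0, m7}
AF (b ∧ a): least fixpoint, start Z0 = {m0, m7}, add states with every successor in Z. Z1 = {m0, m5, m7}; Z2 = {m0, m2, m4, m5, m7}; fixed.
Sat(AF (b ∧ a)) = {m0, m2, m4, m5, m7}
m0 ∈ Sat(AF (b ∧ a)) = {m0, m2, m4, m5, m7}, so the formula holds at m0.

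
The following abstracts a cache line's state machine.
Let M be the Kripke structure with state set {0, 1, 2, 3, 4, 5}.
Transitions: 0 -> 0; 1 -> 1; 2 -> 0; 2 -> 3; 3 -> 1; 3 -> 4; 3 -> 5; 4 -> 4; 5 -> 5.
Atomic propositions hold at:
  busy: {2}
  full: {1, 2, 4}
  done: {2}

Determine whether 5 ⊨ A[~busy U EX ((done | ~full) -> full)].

Sat(~busy) = {0, 1, 3, 4, 5}
Sat(~full) = {0, 3, 5}
Sat(done | ~full) = {0, 2, 3, 5}
Sat((done | ~full) -> full) = {1, 2, 4}
Sat(EX ((done | ~full) -> full)) = {s : some successor in {1, 2, 4}} = {1, 3, 4}
A[~busy U EX ((done | ~full) -> full)]: least fixpoint, start Z0 = Sat(EX ((done | ~full) -> full)) = {1, 3, 4}, add states in Sat(~busy) with every successor in Z. Already a fixed point.
Sat(A[~busy U EX ((done | ~full) -> full)]) = {1, 3, 4}
5 ∉ Sat(A[~busy U EX ((done | ~full) -> full)]) = {1, 3, 4}, so the formula does not hold at 5.

No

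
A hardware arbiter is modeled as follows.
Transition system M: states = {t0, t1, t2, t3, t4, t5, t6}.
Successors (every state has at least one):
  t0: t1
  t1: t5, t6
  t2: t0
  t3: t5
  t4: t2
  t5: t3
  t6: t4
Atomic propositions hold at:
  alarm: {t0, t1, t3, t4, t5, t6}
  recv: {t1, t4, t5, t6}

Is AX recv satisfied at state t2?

No

Sat(AX recv) = {s : every successor in {t1, t4, t5, t6}} = {t0, t1, t3, t6}
t2 ∉ Sat(AX recv) = {t0, t1, t3, t6}, so the formula does not hold at t2.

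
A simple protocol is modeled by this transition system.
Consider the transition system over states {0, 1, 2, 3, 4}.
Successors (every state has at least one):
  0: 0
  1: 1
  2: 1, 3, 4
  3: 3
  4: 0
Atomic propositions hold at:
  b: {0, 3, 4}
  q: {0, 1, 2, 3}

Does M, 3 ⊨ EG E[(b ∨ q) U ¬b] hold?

Sat(b ∨ q) = {0, 1, 2, 3, 4}
Sat(¬b) = {1, 2}
E[(b ∨ q) U ¬b]: least fixpoint, start Z0 = Sat(¬b) = {1, 2}, add states in Sat(b ∨ q) with some successor in Z. Already a fixed point.
Sat(E[(b ∨ q) U ¬b]) = {1, 2}
EG E[(b ∨ q) U ¬b]: greatest fixpoint, start Z0 = {1, 2}, keep only states in Sat with some successor in Z. Already a fixed point.
Sat(EG E[(b ∨ q) U ¬b]) = {1, 2}
3 ∉ Sat(EG E[(b ∨ q) U ¬b]) = {1, 2}, so the formula does not hold at 3.

No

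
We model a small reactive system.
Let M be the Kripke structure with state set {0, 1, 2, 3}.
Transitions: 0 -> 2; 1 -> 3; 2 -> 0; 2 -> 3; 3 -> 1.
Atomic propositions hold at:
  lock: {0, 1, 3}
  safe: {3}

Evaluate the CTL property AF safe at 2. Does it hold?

AF safe: least fixpoint, start Z0 = {3}, add states with every successor in Z. Z1 = {1, 3}; fixed.
Sat(AF safe) = {1, 3}
2 ∉ Sat(AF safe) = {1, 3}, so the formula does not hold at 2.

No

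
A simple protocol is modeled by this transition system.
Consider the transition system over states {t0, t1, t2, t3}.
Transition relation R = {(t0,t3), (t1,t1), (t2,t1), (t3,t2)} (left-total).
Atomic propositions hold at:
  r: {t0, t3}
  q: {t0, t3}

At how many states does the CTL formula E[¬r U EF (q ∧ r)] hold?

Sat(¬r) = {t1, t2}
Sat(q ∧ r) = {t0, t3}
EF (q ∧ r): least fixpoint, start Z0 = {t0, t3}, add states with some successor in Z. Already a fixed point.
Sat(EF (q ∧ r)) = {t0, t3}
E[¬r U EF (q ∧ r)]: least fixpoint, start Z0 = Sat(EF (q ∧ r)) = {t0, t3}, add states in Sat(¬r) with some successor in Z. Already a fixed point.
Sat(E[¬r U EF (q ∧ r)]) = {t0, t3}
|Sat(E[¬r U EF (q ∧ r)])| = |{t0, t3}| = 2.

2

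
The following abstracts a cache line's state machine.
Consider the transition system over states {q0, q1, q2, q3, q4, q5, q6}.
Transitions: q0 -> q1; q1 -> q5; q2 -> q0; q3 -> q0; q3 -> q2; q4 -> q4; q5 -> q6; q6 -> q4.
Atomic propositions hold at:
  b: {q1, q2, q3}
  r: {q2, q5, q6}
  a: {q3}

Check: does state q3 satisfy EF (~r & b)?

Sat(~r) = {q0, q1, q3, q4}
Sat(~r & b) = {q1, q3}
EF (~r & b): least fixpoint, start Z0 = {q1, q3}, add states with some successor in Z. Z1 = {q0, q1, q3}; Z2 = {q0, q1, q2, q3}; fixed.
Sat(EF (~r & b)) = {q0, q1, q2, q3}
q3 ∈ Sat(EF (~r & b)) = {q0, q1, q2, q3}, so the formula holds at q3.

Yes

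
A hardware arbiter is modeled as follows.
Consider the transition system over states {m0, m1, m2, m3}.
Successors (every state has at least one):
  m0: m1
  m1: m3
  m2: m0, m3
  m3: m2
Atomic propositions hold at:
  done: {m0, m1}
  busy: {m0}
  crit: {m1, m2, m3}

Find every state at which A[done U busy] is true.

{m0}

A[done U busy]: least fixpoint, start Z0 = Sat(busy) = {m0}, add states in Sat(done) with every successor in Z. Already a fixed point.
Sat(A[done U busy]) = {m0}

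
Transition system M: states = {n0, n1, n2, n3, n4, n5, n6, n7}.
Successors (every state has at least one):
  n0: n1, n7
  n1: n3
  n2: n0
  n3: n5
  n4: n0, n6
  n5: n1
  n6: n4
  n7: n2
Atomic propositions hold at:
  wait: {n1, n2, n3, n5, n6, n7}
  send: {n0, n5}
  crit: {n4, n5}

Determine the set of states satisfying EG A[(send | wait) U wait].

Sat(send | wait) = {n0, n1, n2, n3, n5, n6, n7}
A[(send | wait) U wait]: least fixpoint, start Z0 = Sat(wait) = {n1, n2, n3, n5, n6, n7}, add states in Sat(send | wait) with every successor in Z. Z1 = {n0, n1, n2, n3, n5, n6, n7}; fixed.
Sat(A[(send | wait) U wait]) = {n0, n1, n2, n3, n5, n6, n7}
EG A[(send | wait) U wait]: greatest fixpoint, start Z0 = {n0, n1, n2, n3, n5, n6, n7}, keep only states in Sat with some successor in Z. Z1 = {n0, n1, n2, n3, n5, n7}; fixed.
Sat(EG A[(send | wait) U wait]) = {n0, n1, n2, n3, n5, n7}

{n0, n1, n2, n3, n5, n7}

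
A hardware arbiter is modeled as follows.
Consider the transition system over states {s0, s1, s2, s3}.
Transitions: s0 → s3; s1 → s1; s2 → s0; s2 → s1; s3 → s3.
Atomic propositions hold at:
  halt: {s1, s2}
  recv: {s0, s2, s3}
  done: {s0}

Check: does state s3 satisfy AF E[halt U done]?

E[halt U done]: least fixpoint, start Z0 = Sat(done) = {s0}, add states in Sat(halt) with some successor in Z. Z1 = {s0, s2}; fixed.
Sat(E[halt U done]) = {s0, s2}
AF E[halt U done]: least fixpoint, start Z0 = {s0, s2}, add states with every successor in Z. Already a fixed point.
Sat(AF E[halt U done]) = {s0, s2}
s3 ∉ Sat(AF E[halt U done]) = {s0, s2}, so the formula does not hold at s3.

No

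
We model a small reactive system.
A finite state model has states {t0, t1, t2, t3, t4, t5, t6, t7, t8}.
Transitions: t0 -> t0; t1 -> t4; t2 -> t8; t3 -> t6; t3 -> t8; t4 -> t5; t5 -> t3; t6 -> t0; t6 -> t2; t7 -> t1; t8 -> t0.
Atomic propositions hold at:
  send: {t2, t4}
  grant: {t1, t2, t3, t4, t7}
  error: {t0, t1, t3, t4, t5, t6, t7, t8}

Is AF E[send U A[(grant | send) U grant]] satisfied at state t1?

Yes

Sat(grant | send) = {t1, t2, t3, t4, t7}
A[(grant | send) U grant]: least fixpoint, start Z0 = Sat(grant) = {t1, t2, t3, t4, t7}, add states in Sat(grant | send) with every successor in Z. Already a fixed point.
Sat(A[(grant | send) U grant]) = {t1, t2, t3, t4, t7}
E[send U A[(grant | send) U grant]]: least fixpoint, start Z0 = Sat(A[(grant | send) U grant]) = {t1, t2, t3, t4, t7}, add states in Sat(send) with some successor in Z. Already a fixed point.
Sat(E[send U A[(grant | send) U grant]]) = {t1, t2, t3, t4, t7}
AF E[send U A[(grant | send) U grant]]: least fixpoint, start Z0 = {t1, t2, t3, t4, t7}, add states with every successor in Z. Z1 = {t1, t2, t3, t4, t5, t7}; fixed.
Sat(AF E[send U A[(grant | send) U grant]]) = {t1, t2, t3, t4, t5, t7}
t1 ∈ Sat(AF E[send U A[(grant | send) U grant]]) = {t1, t2, t3, t4, t5, t7}, so the formula holds at t1.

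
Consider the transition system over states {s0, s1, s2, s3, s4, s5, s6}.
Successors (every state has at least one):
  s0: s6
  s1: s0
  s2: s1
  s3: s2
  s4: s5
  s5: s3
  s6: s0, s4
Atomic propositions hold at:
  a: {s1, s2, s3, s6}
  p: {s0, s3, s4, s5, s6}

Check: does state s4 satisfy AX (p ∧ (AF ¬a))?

Yes

Sat(¬a) = {s0, s4, s5}
AF ¬a: least fixpoint, start Z0 = {s0, s4, s5}, add states with every successor in Z. Z1 = {s0, s1, s4, s5, s6}; Z2 = {s0, s1, s2, s4, s5, s6}; Z3 = {s0, s1, s2, s3, s4, s5, s6}; fixed.
Sat(AF ¬a) = {s0, s1, s2, s3, s4, s5, s6}
Sat(p ∧ (AF ¬a)) = {s0, s3, s4, s5, s6}
Sat(AX (p ∧ (AF ¬a))) = {s : every successor in {s0, s3, s4, s5, s6}} = {s0, s1, s4, s5, s6}
s4 ∈ Sat(AX (p ∧ (AF ¬a))) = {s0, s1, s4, s5, s6}, so the formula holds at s4.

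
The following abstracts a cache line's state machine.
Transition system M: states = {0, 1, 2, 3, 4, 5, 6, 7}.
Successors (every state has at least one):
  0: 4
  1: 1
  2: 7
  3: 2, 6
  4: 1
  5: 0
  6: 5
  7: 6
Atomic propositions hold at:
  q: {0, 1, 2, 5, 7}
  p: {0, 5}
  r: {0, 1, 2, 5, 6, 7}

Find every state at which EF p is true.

{0, 2, 3, 5, 6, 7}

EF p: least fixpoint, start Z0 = {0, 5}, add states with some successor in Z. Z1 = {0, 5, 6}; Z2 = {0, 3, 5, 6, 7}; Z3 = {0, 2, 3, 5, 6, 7}; fixed.
Sat(EF p) = {0, 2, 3, 5, 6, 7}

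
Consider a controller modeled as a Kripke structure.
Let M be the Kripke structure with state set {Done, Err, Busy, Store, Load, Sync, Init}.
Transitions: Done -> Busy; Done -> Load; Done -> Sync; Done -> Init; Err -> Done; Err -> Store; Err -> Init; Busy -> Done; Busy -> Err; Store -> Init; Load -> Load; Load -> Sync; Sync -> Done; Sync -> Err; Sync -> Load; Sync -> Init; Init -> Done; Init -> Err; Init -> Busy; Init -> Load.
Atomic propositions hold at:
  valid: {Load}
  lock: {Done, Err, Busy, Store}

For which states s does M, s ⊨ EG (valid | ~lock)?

Sat(~lock) = {Load, Sync, Init}
Sat(valid | ~lock) = {Load, Sync, Init}
EG (valid | ~lock): greatest fixpoint, start Z0 = {Load, Sync, Init}, keep only states in Sat with some successor in Z. Already a fixed point.
Sat(EG (valid | ~lock)) = {Load, Sync, Init}

{Load, Sync, Init}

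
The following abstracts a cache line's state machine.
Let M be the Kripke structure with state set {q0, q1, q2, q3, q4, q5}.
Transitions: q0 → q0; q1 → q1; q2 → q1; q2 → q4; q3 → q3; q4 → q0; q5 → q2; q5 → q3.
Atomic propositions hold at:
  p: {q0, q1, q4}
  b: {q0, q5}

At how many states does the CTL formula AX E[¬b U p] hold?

Sat(¬b) = {q1, q2, q3, q4}
E[¬b U p]: least fixpoint, start Z0 = Sat(p) = {q0, q1, q4}, add states in Sat(¬b) with some successor in Z. Z1 = {q0, q1, q2, q4}; fixed.
Sat(E[¬b U p]) = {q0, q1, q2, q4}
Sat(AX E[¬b U p]) = {s : every successor in {q0, q1, q2, q4}} = {q0, q1, q2, q4}
|Sat(AX E[¬b U p])| = |{q0, q1, q2, q4}| = 4.

4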